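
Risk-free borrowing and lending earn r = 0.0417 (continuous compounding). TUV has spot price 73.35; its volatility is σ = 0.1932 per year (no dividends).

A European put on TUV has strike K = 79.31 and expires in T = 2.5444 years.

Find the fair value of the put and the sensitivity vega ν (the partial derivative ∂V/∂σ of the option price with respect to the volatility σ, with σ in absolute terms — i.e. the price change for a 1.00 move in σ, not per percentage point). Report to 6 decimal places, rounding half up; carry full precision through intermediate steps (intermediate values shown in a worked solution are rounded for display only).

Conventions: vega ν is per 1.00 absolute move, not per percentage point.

price = 7.882774
ν = 45.298249

σ√T = 0.1932·√2.5444 = 0.308177
d₁ = (ln(S/K) + (r+σ²/2)T) / (σ√T) = (ln(73.35/79.31) + (0.0417+0.1932²/2)·2.5444) / 0.308177 = (-0.078122 + 0.153588) / 0.308177 = 0.244880
d₂ = d₁ − σ√T = 0.244880 − 0.308177 = -0.063297
e^{−rT} = 0.899333
N(−d₁) = 0.403275,  N(−d₂) = 0.525235
Put price V = K·e^{−rT}·N(−d₂) − S·N(−d₁) = 37.462982 − 29.580207 = 7.882774
φ(d₁) = (1/√(2π))·e^{−d₁²/2} = 0.387158
ν = S·φ(d₁)·√T = 45.298249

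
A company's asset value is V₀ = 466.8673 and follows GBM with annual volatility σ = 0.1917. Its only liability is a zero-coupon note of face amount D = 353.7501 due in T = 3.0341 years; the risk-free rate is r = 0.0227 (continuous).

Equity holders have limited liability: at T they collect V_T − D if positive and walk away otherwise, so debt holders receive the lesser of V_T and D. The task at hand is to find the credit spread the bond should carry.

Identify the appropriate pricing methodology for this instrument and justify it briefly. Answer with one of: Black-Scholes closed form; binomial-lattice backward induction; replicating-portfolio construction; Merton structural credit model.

Key observation: the data describe a firm's assets (V₀ = 466.8673, GBM) and a single zero-coupon debt of face 353.7501, so credit quantities follow from equity-as-call in the structural model.

framework: Merton structural credit model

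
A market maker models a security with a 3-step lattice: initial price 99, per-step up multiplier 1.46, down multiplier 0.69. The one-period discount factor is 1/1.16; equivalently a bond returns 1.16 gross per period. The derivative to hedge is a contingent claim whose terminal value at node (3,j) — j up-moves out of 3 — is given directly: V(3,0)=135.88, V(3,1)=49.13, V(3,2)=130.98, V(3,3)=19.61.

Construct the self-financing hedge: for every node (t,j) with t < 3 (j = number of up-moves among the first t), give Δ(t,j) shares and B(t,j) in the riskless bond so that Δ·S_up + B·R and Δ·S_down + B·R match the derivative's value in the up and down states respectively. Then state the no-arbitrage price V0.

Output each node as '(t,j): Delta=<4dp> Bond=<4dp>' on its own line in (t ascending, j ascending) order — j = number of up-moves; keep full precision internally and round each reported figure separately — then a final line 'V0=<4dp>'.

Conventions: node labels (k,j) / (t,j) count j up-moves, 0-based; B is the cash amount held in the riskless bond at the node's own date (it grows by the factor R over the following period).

(0,0): Delta=-0.1534 Bond=68.4806
(1,0): Delta=0.2649 Bond=50.8666
(1,1): Delta=-0.2795 Bond=97.6741
(2,0): Delta=-2.3903 Bond=184.1526
(2,1): Delta=1.0658 Bond=-20.8760
(2,2): Delta=-0.6854 Bond=198.9475
V0=53.2970

Since d<R<u, set p* = (R−d)/(u−d) = 0.6104; price each node as the discounted p*-expectation of its children.
At maturity the claim pays: V(3,0)=135.8800, V(3,1)=49.1300, V(3,2)=130.9800, V(3,3)=19.6100
  t=2,j=0: stock 47.1339 → up 68.8155 (V=49.1300), down 32.5224 (V=135.8800). Price 71.4903; hedge Δ=-2.3903, bond B=184.1526.
  t=2,j=1: stock 99.7326 → up 145.6096 (V=130.9800), down 68.8155 (V=49.1300). Price 85.4227; hedge Δ=1.0658, bond B=-20.8760.
  t=2,j=2: stock 211.0284 → up 308.1015 (V=19.6100), down 145.6096 (V=130.9800). Price 54.3111; hedge Δ=-0.6854, bond B=198.9475.
  t=1,j=0: stock 68.3100 → up 99.7326 (V=85.4227), down 47.1339 (V=71.4903). Price 68.9608; hedge Δ=0.2649, bond B=50.8666.
  t=1,j=1: stock 144.5400 → up 211.0284 (V=54.3111), down 99.7326 (V=85.4227). Price 57.2694; hedge Δ=-0.2795, bond B=97.6741.
  t=0,j=0: stock 99.0000 → up 144.5400 (V=57.2694), down 68.3100 (V=68.9608). Price 53.2970; hedge Δ=-0.1534, bond B=68.4806.
Verification: the root portfolio costs Δ(0,0)·S0 + B(0,0) = 53.2970, matching V0.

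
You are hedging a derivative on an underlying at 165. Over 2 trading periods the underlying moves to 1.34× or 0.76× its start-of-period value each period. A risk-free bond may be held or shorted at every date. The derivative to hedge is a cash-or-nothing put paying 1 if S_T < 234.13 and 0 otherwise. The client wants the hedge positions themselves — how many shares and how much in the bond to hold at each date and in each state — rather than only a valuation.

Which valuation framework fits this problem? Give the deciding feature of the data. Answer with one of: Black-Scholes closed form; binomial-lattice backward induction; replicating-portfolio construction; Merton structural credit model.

Key observation: the mandate to exhibit the hedge at every date and state singles out the replicating-portfolio construction on the 2-period tree with factors 1.34 and 0.76 from 165.

framework: replicating-portfolio construction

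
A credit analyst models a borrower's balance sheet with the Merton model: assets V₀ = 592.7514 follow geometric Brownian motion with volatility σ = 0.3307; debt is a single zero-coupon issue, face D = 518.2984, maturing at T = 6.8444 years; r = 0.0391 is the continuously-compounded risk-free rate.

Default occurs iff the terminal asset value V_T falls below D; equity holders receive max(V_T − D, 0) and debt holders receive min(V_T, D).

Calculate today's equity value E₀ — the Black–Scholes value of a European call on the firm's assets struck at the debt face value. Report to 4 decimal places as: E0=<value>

With assets at 592.7514 and a single debt payment of 518.2984 at 6.8444 years:
d₁ = [ln(V₀/D) + (r + σ²/2)T] / (σ√T)
   = [ln(592.7514/518.2984) + (0.0391 + 0.5·0.3307²)·6.8444] / (0.3307·√6.8444)
   = [0.134224 + 0.641876] / 0.865171 = 0.897049
d₂ = d₁ − σ√T = 0.897049 − 0.865171 = 0.031878
N(d₁) = 0.815154,  N(d₂) = 0.512715,  e^(−rT) = 0.765202
E₀ = V₀·N(d₁) − D·e^(−rT)·N(d₂)
   = 592.7514·0.815154 − 518.2984·0.765202·0.512715 = 279.839126

E0=279.8391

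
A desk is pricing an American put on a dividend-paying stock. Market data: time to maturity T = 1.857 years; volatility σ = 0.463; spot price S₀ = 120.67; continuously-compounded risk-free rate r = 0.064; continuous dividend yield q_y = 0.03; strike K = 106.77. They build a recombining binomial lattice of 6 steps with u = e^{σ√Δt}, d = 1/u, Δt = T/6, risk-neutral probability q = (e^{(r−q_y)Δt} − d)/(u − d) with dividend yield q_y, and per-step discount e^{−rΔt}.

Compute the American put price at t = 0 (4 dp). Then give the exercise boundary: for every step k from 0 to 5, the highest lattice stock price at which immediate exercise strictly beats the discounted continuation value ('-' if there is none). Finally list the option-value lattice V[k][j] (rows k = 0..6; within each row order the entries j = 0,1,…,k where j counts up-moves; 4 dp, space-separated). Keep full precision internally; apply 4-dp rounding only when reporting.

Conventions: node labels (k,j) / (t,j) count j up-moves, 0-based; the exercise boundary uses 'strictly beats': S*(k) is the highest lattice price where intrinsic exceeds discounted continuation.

Δt=0.30950  u=1.29379  d=0.77292  q=0.45627  discount=0.98039
step 6 (expiry): payoffs max(K−S,0) = 81.0419 63.7037 34.6811 0.0000 0.0000 0.0000 0.0000
step 5: (k=5,j=0): S=33.2868, K−S=73.4832, hold=71.6967 ⇒ V=73.4832 exercise | (k=5,j=1): S=55.7190, K−S=51.0510, hold=49.4719 ⇒ V=51.0510 exercise | (k=5,j=2): S=93.2683, K−S=13.5017, hold=18.4874 ⇒ V=18.4874 continue | (k=5,j=3): S=156.1222, K−S=0.0000, hold=0.0000 ⇒ V=0.0000 continue | (k=5,j=4): S=261.3337, K−S=0.0000, hold=0.0000 ⇒ V=0.0000 continue | (k=5,j=5): S=437.4477, K−S=0.0000, hold=0.0000 ⇒ V=0.0000 continue  boundary S*=55.7190
step 4: (k=4,j=0): S=43.0663, K−S=63.7037, hold=62.0076 ⇒ V=63.7037 exercise | (k=4,j=1): S=72.0889, K−S=34.6811, hold=35.4834 ⇒ V=35.4834 continue | (k=4,j=2): S=120.6700, K−S=0.0000, hold=9.8550 ⇒ V=9.8550 continue | (k=4,j=3): S=201.9901, K−S=0.0000, hold=0.0000 ⇒ V=0.0000 continue | (k=4,j=4): S=338.1121, K−S=0.0000, hold=0.0000 ⇒ V=0.0000 continue  boundary S*=43.0663
step 3: (k=3,j=0): S=55.7190, K−S=51.0510, hold=49.8308 ⇒ V=51.0510 exercise | (k=3,j=1): S=93.2683, K−S=13.5017, hold=23.3234 ⇒ V=23.3234 continue | (k=3,j=2): S=156.1222, K−S=0.0000, hold=5.2534 ⇒ V=5.2534 continue | (k=3,j=3): S=261.3337, K−S=0.0000, hold=0.0000 ⇒ V=0.0000 continue  boundary S*=55.7190
step 2: (k=2,j=0): S=72.0889, K−S=34.6811, hold=37.6466 ⇒ V=37.6466 continue | (k=2,j=1): S=120.6700, K−S=0.0000, hold=14.7829 ⇒ V=14.7829 continue | (k=2,j=2): S=201.9901, K−S=0.0000, hold=2.8004 ⇒ V=2.8004 continue  boundary S*=-
step 1: (k=1,j=0): S=93.2683, K−S=13.5017, hold=26.6809 ⇒ V=26.6809 continue | (k=1,j=1): S=156.1222, K−S=0.0000, hold=9.1330 ⇒ V=9.1330 continue  boundary S*=-
step 0: (k=0,j=0): S=120.6700, K−S=0.0000, hold=18.3081 ⇒ V=18.3081 continue  boundary S*=-

price = 18.3081
boundary = - - - 55.7190 43.0663 55.7190
tree:
18.3081
26.6809 9.1330
37.6466 14.7829 2.8004
51.0510 23.3234 5.2534 0.0000
63.7037 35.4834 9.8550 0.0000 0.0000
73.4832 51.0510 18.4874 0.0000 0.0000 0.0000
81.0419 63.7037 34.6811 0.0000 0.0000 0.0000 0.0000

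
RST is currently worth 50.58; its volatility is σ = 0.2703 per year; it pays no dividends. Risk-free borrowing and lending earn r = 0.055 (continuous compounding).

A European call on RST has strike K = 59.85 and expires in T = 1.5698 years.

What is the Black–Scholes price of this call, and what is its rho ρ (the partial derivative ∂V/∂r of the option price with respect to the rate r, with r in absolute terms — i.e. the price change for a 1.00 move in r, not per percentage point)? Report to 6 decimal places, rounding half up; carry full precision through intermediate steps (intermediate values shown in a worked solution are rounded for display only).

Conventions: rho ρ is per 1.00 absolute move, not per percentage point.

σ√T = 0.2703·√1.5698 = 0.338663
d₁ = (ln(S/K) + (r+σ²/2)T) / (σ√T) = (ln(50.58/59.85) + (0.055+0.2703²/2)·1.5698) / 0.338663 = (-0.168285 + 0.143685) / 0.338663 = -0.072638
d₂ = d₁ − σ√T = -0.072638 − 0.338663 = -0.411301
e^{−rT} = 0.917283
N(d₁) = 0.471047,  N(d₂) = 0.340426
Call price V = S·N(d₁) − K·e^{−rT}·N(d₂) = 23.825566 − 18.689176 = 5.136390
ρ = K·T·e^{−rT}·N(d₂) = 29.338269

price = 5.136390
ρ = 29.338269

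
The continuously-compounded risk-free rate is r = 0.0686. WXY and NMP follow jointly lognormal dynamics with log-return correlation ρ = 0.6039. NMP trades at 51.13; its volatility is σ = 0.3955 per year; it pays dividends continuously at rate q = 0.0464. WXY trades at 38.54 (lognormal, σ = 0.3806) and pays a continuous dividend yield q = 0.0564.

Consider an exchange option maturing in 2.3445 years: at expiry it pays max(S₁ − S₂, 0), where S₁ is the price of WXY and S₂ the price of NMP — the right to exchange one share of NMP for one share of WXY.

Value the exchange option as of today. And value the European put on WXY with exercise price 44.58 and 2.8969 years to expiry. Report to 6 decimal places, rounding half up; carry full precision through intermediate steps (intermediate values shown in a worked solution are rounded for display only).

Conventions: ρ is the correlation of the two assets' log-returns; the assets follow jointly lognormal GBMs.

exchange price = 3.570707
price(WXY put K=44.58) = 10.827479

σ_eff = √(σ₁² + σ₂² − 2ρσ₁σ₂) = √(0.3806² + 0.3955² − 2·0.6039·0.3806·0.3955) = 0.345644
d₁ = (ln(S₁/S₂) + (q₂ − q₁ + σ_eff²/2)T) / (σ_eff√T) = (ln(38.54/51.13) + (0.0464 − 0.0564 + 0.059735)·2.3445) / 0.529242 = -0.313791
d₂ = d₁ − σ_eff√T = -0.313791 − 0.529242 = -0.843033
N(d₁) = 0.376840,  N(d₂) = 0.199605
V = S₁·e^{−q₁T}·N(d₁) − S₂·e^{−q₂T}·N(d₂) = 12.724533 − 9.153826 = 3.570707
[vanilla: WXY put K=44.58]
σ√T = 0.3806·√2.8969 = 0.647792
d₁ = (ln(S/K) + (r−q+σ²/2)T) / (σ√T) = (ln(38.54/44.58) + (0.0686−0.0564+0.3806²/2)·2.8969) / 0.647792 = (-0.145589 + 0.245159) / 0.647792 = 0.153708
d₂ = d₁ − σ√T = 0.153708 − 0.647792 = -0.494084
e^{−rT} = 0.819773
e^{−qT} = 0.849264
N(−d₁) = 0.438920,  N(−d₂) = 0.689377
price = K·e^{−rT}·N(−d₂) − S·e^{−qT}·N(−d₁) = 25.193611 − 14.366132 = 10.827479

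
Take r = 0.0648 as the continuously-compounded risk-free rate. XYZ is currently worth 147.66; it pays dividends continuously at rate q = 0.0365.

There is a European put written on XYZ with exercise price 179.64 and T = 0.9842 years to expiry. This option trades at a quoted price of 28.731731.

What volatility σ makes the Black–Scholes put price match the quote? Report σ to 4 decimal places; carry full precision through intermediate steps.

sigma = 0.1819

At σ = 0.1819 the Black–Scholes value reproduces the quote:
σ√T = 0.1819·√0.9842 = 0.180457
d₁ = (ln(S/K) + (r−q+σ²/2)T) / (σ√T) = (ln(147.66/179.64) + (0.0648−0.0365+0.1819²/2)·0.9842) / 0.180457 = (-0.196043 + 0.044135) / 0.180457 = -0.841791
d₂ = d₁ − σ√T = -0.841791 − 0.180457 = -1.022248
e^{−rT} = 0.938215
e^{−qT} = 0.964714
N(−d₁) = 0.800047,  N(−d₂) = 0.846668
V = K·e^{−rT}·N(−d₂) − S·e^{−qT}·N(−d₁) = 142.698256 − 113.966525 = 28.731731 (the quoted price), and the Black–Scholes price is strictly increasing in σ, so σ is unique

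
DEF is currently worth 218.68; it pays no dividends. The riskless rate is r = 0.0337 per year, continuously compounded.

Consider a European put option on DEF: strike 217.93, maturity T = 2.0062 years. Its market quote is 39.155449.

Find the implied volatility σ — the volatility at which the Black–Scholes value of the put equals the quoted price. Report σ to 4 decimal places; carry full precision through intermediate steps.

sigma = 0.3929

At σ = 0.3929 the Black–Scholes value reproduces the quote:
σ√T = 0.3929·√2.0062 = 0.556505
d₁ = (ln(S/K) + (r+σ²/2)T) / (σ√T) = (ln(218.68/217.93) + (0.0337+0.3929²/2)·2.0062) / 0.556505 = (0.003436 + 0.222458) / 0.556505 = 0.405914
d₂ = d₁ − σ√T = 0.405914 − 0.556505 = -0.150591
e^{−rT} = 0.934626
N(−d₁) = 0.342403,  N(−d₂) = 0.559851
V = K·e^{−rT}·N(−d₂) − S·N(−d₁) = 114.032077 − 74.876628 = 39.155449 (the quoted price), and the Black–Scholes price is strictly increasing in σ, so σ is unique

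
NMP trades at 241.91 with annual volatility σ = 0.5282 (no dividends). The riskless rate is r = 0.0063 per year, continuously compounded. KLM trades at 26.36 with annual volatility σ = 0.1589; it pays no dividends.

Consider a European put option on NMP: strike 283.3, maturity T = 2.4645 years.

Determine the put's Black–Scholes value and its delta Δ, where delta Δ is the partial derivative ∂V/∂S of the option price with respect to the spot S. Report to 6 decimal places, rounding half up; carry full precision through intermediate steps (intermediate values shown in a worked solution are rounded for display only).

σ√T = 0.5282·√2.4645 = 0.829207
d₁ = (ln(S/K) + (r+σ²/2)T) / (σ√T) = (ln(241.91/283.3) + (0.0063+0.5282²/2)·2.4645) / 0.829207 = (-0.157941 + 0.359318) / 0.829207 = 0.242856
d₂ = d₁ − σ√T = 0.242856 − 0.829207 = -0.586351
e^{−rT} = 0.984594
N(−d₁) = 0.404059,  N(−d₂) = 0.721180
Put price V = K·e^{−rT}·N(−d₂) − S·N(−d₁) = 201.162647 − 97.745813 = 103.416834
Δ = −N(−d₁) = -0.404059

price = 103.416834
Δ = -0.404059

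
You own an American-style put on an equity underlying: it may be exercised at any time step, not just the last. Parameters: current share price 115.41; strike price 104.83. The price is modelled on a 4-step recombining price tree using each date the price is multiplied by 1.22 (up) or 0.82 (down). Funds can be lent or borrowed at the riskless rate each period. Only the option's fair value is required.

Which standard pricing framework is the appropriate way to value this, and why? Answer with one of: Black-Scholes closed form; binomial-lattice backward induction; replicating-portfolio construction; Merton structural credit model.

framework: binomial-lattice backward induction

Key observation: the put (strike 104.83 on spot 115.41) is American-style on a 4-step discrete price model, so the early-exercise decision at every node requires stepwise backward valuation — a closed form cannot price the exercise right.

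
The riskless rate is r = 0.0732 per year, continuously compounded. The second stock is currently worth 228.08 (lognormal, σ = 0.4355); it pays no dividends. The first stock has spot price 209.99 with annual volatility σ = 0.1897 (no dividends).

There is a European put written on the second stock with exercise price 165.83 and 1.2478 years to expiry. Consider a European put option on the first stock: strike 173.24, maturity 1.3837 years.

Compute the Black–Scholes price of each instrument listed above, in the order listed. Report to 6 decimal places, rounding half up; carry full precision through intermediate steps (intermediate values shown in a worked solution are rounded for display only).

price(the second stock put K=165.83) = 9.889683
price(the first stock put K=173.24) = 1.772414

[the second stock put K=165.83]
σ√T = 0.4355·√1.2478 = 0.486475
d₁ = (ln(S/K) + (r+σ²/2)T) / (σ√T) = (ln(228.08/165.83) + (0.0732+0.4355²/2)·1.2478) / 0.486475 = (0.318733 + 0.209668) / 0.486475 = 1.086183
d₂ = d₁ − σ√T = 1.086183 − 0.486475 = 0.599708
e^{−rT} = 0.912708
N(−d₁) = 0.138699,  N(−d₂) = 0.274350
price = K·e^{−rT}·N(−d₂) − S·N(−d₁) = 41.524130 − 31.634447 = 9.889683
[the first stock put K=173.24]
σ√T = 0.1897·√1.3837 = 0.223146
d₁ = (ln(S/K) + (r+σ²/2)T) / (σ√T) = (ln(209.99/173.24) + (0.0732+0.1897²/2)·1.3837) / 0.223146 = (0.192382 + 0.126184) / 0.223146 = 1.427614
d₂ = d₁ − σ√T = 1.427614 − 0.223146 = 1.204469
e^{−rT} = 0.903674
N(−d₁) = 0.076701,  N(−d₂) = 0.114204
price = K·e^{−rT}·N(−d₂) − S·N(−d₁) = 17.878955 − 16.106541 = 1.772414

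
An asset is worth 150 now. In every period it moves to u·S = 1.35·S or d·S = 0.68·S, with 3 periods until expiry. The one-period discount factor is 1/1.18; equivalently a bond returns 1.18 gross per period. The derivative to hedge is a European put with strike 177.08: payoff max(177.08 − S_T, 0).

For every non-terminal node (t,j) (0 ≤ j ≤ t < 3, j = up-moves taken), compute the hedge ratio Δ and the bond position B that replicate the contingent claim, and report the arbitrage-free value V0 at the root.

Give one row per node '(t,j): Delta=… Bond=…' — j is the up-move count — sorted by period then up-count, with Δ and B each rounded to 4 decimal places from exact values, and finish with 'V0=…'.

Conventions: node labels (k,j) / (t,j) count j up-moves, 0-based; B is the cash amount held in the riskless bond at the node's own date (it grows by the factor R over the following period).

(0,0): Delta=-0.2472 Bond=45.6918
(1,0): Delta=-0.9184 Bond=122.3811
(1,1): Delta=-0.1322 Bond=30.6383
(2,0): Delta=-1.0000 Bond=150.0678
(2,1): Delta=-0.9045 Bond=142.4860
(2,2): Delta=0.0000 Bond=0.0000
V0=8.6117

Arbitrage-free pricing uses the up-move probability p* = (R−d)/(u−d) = 0.7463, discounting each step at R = 1.18.
Expiry values: V(3,0)=129.9152, V(3,1)=83.4440, V(3,2)=0.0000, V(3,3)=0.0000
  t=2,j=0: stock 69.3600 → up 93.6360 (V=83.4440), down 47.1648 (V=129.9152). Price 80.7078; hedge Δ=-1.0000, bond B=150.0678.
  t=2,j=1: stock 137.7000 → up 185.8950 (V=0.0000), down 93.6360 (V=83.4440). Price 17.9427; hedge Δ=-0.9045, bond B=142.4860.
  t=2,j=2: stock 273.3750 → up 369.0563 (V=0.0000), down 185.8950 (V=0.0000). Price 0.0000; hedge Δ=0.0000, bond B=0.0000.
  t=1,j=0: stock 102.0000 → up 137.7000 (V=17.9427), down 69.3600 (V=80.7078). Price 28.7018; hedge Δ=-0.9184, bond B=122.3811.
  t=1,j=1: stock 202.5000 → up 273.3750 (V=0.0000), down 137.7000 (V=17.9427). Price 3.8582; hedge Δ=-0.1322, bond B=30.6383.
  t=0,j=0: stock 150.0000 → up 202.5000 (V=3.8582), down 102.0000 (V=28.7018). Price 8.6117; hedge Δ=-0.2472, bond B=45.6918.
Sanity check at the root: Δ(0,0)·S0 + B(0,0) reproduces V0 = 8.6117.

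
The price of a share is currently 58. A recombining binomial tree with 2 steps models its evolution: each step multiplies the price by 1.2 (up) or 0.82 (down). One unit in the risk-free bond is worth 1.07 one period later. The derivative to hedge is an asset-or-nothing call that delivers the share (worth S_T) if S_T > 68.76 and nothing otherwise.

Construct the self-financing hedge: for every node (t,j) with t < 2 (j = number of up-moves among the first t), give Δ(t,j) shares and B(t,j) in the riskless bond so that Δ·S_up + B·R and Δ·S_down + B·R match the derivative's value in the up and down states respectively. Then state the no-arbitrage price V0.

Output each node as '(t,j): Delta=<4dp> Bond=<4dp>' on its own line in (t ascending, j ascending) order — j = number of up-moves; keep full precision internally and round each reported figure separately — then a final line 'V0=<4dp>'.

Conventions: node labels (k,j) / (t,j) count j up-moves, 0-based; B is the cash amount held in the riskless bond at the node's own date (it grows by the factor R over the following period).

(0,0): Delta=2.3300 Bond=-103.5642
(1,0): Delta=0.0000 Bond=0.0000
(1,1): Delta=3.1579 Bond=-168.4368
V0=31.5744

Arbitrage-free pricing uses the up-move probability p* = (R−d)/(u−d) = 0.6579, discounting each step at R = 1.07.
Terminal payoffs: V(2,0)=0.0000, V(2,1)=0.0000, V(2,2)=83.5200
Node (1,0) S=47.5600: V=(p*·0.0000+(1−p*)·0.0000)/1.07=0.0000; Δ=(0.0000−0.0000)/(57.0720−38.9992)=0.0000; B=V−Δ·S=0.0000
Node (1,1) S=69.6000: V=(p*·83.5200+(1−p*)·0.0000)/1.07=51.3527; Δ=(83.5200−0.0000)/(83.5200−57.0720)=3.1579; B=V−Δ·S=-168.4368
Node (0,0) S=58.0000: V=(p*·51.3527+(1−p*)·0.0000)/1.07=31.5744; Δ=(51.3527−0.0000)/(69.6000−47.5600)=2.3300; B=V−Δ·S=-103.5642
Verification: the root portfolio costs Δ(0,0)·S0 + B(0,0) = 31.5744, matching V0.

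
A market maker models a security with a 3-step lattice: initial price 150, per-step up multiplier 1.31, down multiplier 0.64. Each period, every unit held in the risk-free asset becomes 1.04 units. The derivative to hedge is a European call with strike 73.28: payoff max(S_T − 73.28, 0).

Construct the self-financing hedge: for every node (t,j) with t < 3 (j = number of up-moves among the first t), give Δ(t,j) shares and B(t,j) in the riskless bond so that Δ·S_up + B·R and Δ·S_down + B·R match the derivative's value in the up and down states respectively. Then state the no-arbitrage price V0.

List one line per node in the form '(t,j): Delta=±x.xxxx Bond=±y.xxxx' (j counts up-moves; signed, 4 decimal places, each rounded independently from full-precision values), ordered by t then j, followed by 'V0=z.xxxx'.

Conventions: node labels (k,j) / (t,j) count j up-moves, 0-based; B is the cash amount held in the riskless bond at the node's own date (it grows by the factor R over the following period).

(0,0): Delta=0.9493 Bond=-55.5600
(1,0): Delta=0.7954 Bond=-43.0134
(1,1): Delta=1.0000 Bond=-67.7515
(2,0): Delta=0.1751 Bond=-6.6190
(2,1): Delta=1.0000 Bond=-70.4615
(2,2): Delta=1.0000 Bond=-70.4615
V0=86.8300

Under the risk-neutral measure, an up-move has probability p* = (R−d)/(u−d) = 0.5970 and values discount at R = 1.04.
At maturity the claim pays: V(3,0)=0.0000, V(3,1)=7.2064, V(3,2)=91.4656, V(3,3)=263.9337
  t=2,j=0: stock 61.4400 → up 80.4864 (V=7.2064), down 39.3216 (V=0.0000). Price 4.1369; hedge Δ=0.1751, bond B=-6.6190.
  t=2,j=1: stock 125.7600 → up 164.7456 (V=91.4656), down 80.4864 (V=7.2064). Price 55.2985; hedge Δ=1.0000, bond B=-70.4615.
  t=2,j=2: stock 257.4150 → up 337.2137 (V=263.9337), down 164.7456 (V=91.4656). Price 186.9535; hedge Δ=1.0000, bond B=-70.4615.
  t=1,j=0: stock 96.0000 → up 125.7600 (V=55.2985), down 61.4400 (V=4.1369). Price 33.3472; hedge Δ=0.7954, bond B=-43.0134.
  t=1,j=1: stock 196.5000 → up 257.4150 (V=186.9535), down 125.7600 (V=55.2985). Price 128.7485; hedge Δ=1.0000, bond B=-67.7515.
  t=0,j=0: stock 150.0000 → up 196.5000 (V=128.7485), down 96.0000 (V=33.3472). Price 86.8300; hedge Δ=0.9493, bond B=-55.5600.
As a check, the time-0 holding Δ(0,0)·S0 + B(0,0) comes to 86.8300 — exactly V0.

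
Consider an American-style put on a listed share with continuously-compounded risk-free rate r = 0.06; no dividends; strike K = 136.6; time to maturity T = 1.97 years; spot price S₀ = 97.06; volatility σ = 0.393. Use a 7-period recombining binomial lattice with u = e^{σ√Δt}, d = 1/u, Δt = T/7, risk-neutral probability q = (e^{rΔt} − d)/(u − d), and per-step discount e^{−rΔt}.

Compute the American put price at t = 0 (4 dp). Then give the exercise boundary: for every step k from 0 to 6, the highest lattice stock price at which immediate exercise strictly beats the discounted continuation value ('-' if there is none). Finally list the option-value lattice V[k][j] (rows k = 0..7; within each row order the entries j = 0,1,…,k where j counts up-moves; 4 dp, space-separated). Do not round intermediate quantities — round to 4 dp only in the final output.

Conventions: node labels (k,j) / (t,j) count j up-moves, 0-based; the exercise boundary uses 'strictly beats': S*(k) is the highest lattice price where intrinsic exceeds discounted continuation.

price = 43.3059
boundary = - 78.7945 63.9664 78.7945 63.9664 78.7945 97.0600
tree:
43.3059
57.8055 29.6397
72.6336 42.1358 17.5940
84.6713 57.8055 27.2042 8.1491
94.4436 72.6336 40.5955 14.1368 2.1664
102.3769 84.6713 57.8055 23.9982 4.3084 0.0000
108.8173 94.4436 72.6336 39.5400 8.5683 0.0000 0.0000
114.0456 102.3769 84.6713 57.8055 17.0404 0.0000 0.0000 0.0000

Δt=0.28143  u=1.23181  d=0.81181  q=0.48861  discount=0.98326
step 7 (expiry): payoffs max(K−S,0) = 114.0456 102.3769 84.6713 57.8055 17.0404 0.0000 0.0000 0.0000
step 6: (k=6,j=0): S=27.7827, K−S=108.8173, hold=106.5301 ⇒ V=108.8173 exercise | (k=6,j=1): S=42.1564, K−S=94.4436, hold=92.1564 ⇒ V=94.4436 exercise | (k=6,j=2): S=63.9664, K−S=72.6336, hold=70.3464 ⇒ V=72.6336 exercise | (k=6,j=3): S=97.0600, K−S=39.5400, hold=37.2528 ⇒ V=39.5400 exercise | (k=6,j=4): S=147.2749, K−S=0.0000, hold=8.5683 ⇒ V=8.5683 continue | (k=6,j=5): S=223.4690, K−S=0.0000, hold=0.0000 ⇒ V=0.0000 continue | (k=6,j=6): S=339.0829, K−S=0.0000, hold=0.0000 ⇒ V=0.0000 continue  boundary S*=97.0600
step 5: (k=5,j=0): S=34.2231, K−S=102.3769, hold=100.0897 ⇒ V=102.3769 exercise | (k=5,j=1): S=51.9287, K−S=84.6713, hold=82.3841 ⇒ V=84.6713 exercise | (k=5,j=2): S=78.7945, K−S=57.8055, hold=55.5183 ⇒ V=57.8055 exercise | (k=5,j=3): S=119.5596, K−S=17.0404, hold=23.9982 ⇒ V=23.9982 continue | (k=5,j=4): S=181.4150, K−S=0.0000, hold=4.3084 ⇒ V=4.3084 continue | (k=5,j=5): S=275.2717, K−S=0.0000, hold=0.0000 ⇒ V=0.0000 continue  boundary S*=78.7945
step 4: (k=4,j=0): S=42.1564, K−S=94.4436, hold=92.1564 ⇒ V=94.4436 exercise | (k=4,j=1): S=63.9664, K−S=72.6336, hold=70.3464 ⇒ V=72.6336 exercise | (k=4,j=2): S=97.0600, K−S=39.5400, hold=40.5955 ⇒ V=40.5955 continue | (k=4,j=3): S=147.2749, K−S=0.0000, hold=14.1368 ⇒ V=14.1368 continue | (k=4,j=4): S=223.4690, K−S=0.0000, hold=2.1664 ⇒ V=2.1664 continue  boundary S*=63.9664
step 3: (k=3,j=0): S=51.9287, K−S=84.6713, hold=82.3841 ⇒ V=84.6713 exercise | (k=3,j=1): S=78.7945, K−S=57.8055, hold=56.0254 ⇒ V=57.8055 exercise | (k=3,j=2): S=119.5596, K−S=17.0404, hold=27.2042 ⇒ V=27.2042 continue | (k=3,j=3): S=181.4150, K−S=0.0000, hold=8.1491 ⇒ V=8.1491 continue  boundary S*=78.7945
step 2: (k=2,j=0): S=63.9664, K−S=72.6336, hold=70.3464 ⇒ V=72.6336 exercise | (k=2,j=1): S=97.0600, K−S=39.5400, hold=42.1358 ⇒ V=42.1358 continue | (k=2,j=2): S=147.2749, K−S=0.0000, hold=17.5940 ⇒ V=17.5940 continue  boundary S*=63.9664
step 1: (k=1,j=0): S=78.7945, K−S=57.8055, hold=56.7654 ⇒ V=57.8055 exercise | (k=1,j=1): S=119.5596, K−S=17.0404, hold=29.6397 ⇒ V=29.6397 continue  boundary S*=78.7945
step 0: (k=0,j=0): S=97.0600, K−S=39.5400, hold=43.3059 ⇒ V=43.3059 continue  boundary S*=-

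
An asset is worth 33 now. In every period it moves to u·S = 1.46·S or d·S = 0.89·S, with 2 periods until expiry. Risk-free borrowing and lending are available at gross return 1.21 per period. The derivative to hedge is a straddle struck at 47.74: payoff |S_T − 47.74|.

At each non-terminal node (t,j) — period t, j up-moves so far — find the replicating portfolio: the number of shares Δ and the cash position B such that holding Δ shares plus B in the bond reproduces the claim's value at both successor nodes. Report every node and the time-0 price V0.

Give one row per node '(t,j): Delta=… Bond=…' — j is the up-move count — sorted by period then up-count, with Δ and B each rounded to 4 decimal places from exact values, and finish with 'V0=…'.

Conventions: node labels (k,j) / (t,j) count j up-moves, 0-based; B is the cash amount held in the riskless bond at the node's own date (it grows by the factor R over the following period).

No-arbitrage ⇒ martingale measure with p* = (R−d)/(u−d) = 0.5614.
Expiry values: V(2,0)=21.6007, V(2,1)=4.8598, V(2,2)=22.6028
  t=1,j=0: stock 29.3700 → up 42.8802 (V=4.8598), down 26.1393 (V=21.6007). Price 10.0845; hedge Δ=-1.0000, bond B=39.4545.
  t=1,j=1: stock 48.1800 → up 70.3428 (V=22.6028), down 42.8802 (V=4.8598). Price 12.2486; hedge Δ=0.6461, bond B=-18.8795.
  t=0,j=0: stock 33.0000 → up 48.1800 (V=12.2486), down 29.3700 (V=10.0845). Price 9.3384; hedge Δ=0.1150, bond B=5.5418.
As a check, the time-0 holding Δ(0,0)·S0 + B(0,0) comes to 9.3384 — exactly V0.

(0,0): Delta=0.1150 Bond=5.5418
(1,0): Delta=-1.0000 Bond=39.4545
(1,1): Delta=0.6461 Bond=-18.8795
V0=9.3384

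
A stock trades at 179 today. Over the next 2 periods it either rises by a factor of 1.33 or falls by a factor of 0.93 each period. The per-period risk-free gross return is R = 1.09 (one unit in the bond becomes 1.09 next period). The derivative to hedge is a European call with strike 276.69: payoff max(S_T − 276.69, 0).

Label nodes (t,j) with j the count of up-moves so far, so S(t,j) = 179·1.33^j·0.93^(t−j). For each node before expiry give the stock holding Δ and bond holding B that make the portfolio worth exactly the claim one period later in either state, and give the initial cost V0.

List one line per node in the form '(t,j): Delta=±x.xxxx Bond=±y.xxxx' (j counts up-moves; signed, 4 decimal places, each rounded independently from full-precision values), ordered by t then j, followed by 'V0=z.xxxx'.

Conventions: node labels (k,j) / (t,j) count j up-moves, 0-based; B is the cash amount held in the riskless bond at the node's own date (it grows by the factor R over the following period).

Risk-neutral probability p* = (R−d)/(u−d) = (1.09−0.93)/(1.33−0.93) = 0.4000.
Terminal payoffs: V(2,0)=0.0000, V(2,1)=0.0000, V(2,2)=39.9431
Node (1,0) S=166.4700: V=(p*·0.0000+(1−p*)·0.0000)/1.09=0.0000; Δ=(0.0000−0.0000)/(221.4051−154.8171)=0.0000; B=V−Δ·S=0.0000
Node (1,1) S=238.0700: V=(p*·39.9431+(1−p*)·0.0000)/1.09=14.6580; Δ=(39.9431−0.0000)/(316.6331−221.4051)=0.4194; B=V−Δ·S=-85.1997
Node (0,0) S=179.0000: V=(p*·14.6580+(1−p*)·0.0000)/1.09=5.3791; Δ=(14.6580−0.0000)/(238.0700−166.4700)=0.2047; B=V−Δ·S=-31.2660
Verification: the root portfolio costs Δ(0,0)·S0 + B(0,0) = 5.3791, matching V0.

(0,0): Delta=0.2047 Bond=-31.2660
(1,0): Delta=0.0000 Bond=0.0000
(1,1): Delta=0.4194 Bond=-85.1997
V0=5.3791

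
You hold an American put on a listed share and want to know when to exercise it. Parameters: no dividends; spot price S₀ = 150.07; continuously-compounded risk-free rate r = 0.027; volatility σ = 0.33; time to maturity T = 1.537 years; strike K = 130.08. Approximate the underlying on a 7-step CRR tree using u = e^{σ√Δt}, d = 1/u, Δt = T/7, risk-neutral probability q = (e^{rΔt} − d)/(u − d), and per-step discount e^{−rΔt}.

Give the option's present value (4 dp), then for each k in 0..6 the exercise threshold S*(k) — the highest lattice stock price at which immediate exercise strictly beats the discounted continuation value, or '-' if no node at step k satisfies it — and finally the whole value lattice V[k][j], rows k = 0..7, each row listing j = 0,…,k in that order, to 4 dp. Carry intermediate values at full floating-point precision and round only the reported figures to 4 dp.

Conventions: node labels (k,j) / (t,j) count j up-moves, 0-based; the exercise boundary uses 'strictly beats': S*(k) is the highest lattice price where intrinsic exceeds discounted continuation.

Δt=0.21957, u=1.16723, d=0.85673, q=0.48057, disc=e^(-rΔt)=0.99409
k=7 terminal: V=max(K-S,0) → 79.2406 60.8152 35.7119 1.5106 0.0000 0.0000 0.0000 0.0000
k=6: j=0 S=59.3412 intr=70.7388 cont=69.9699 V=70.7388[EX]; j=1 S=80.8480 intr=49.2320 cont=48.4632 V=49.2320[EX]; j=2 S=110.1492 intr=19.9308 cont=19.1619 V=19.9308[EX]; j=3 S=150.0700 intr=0.0000 cont=0.7800 V=0.7800[hold]; j=4 S=204.4590 intr=0.0000 cont=0.0000 V=0.0000[hold]; j=5 S=278.5600 intr=0.0000 cont=0.0000 V=0.0000[hold]; j=6 S=379.5169 intr=0.0000 cont=0.0000 V=0.0000[hold]  S*(6)=110.1492
k=5: j=0 S=69.2648 intr=60.8152 cont=60.0463 V=60.8152[EX]; j=1 S=94.3681 intr=35.7119 cont=34.9430 V=35.7119[EX]; j=2 S=128.5694 intr=1.5106 cont=10.6641 V=10.6641[hold]; j=3 S=175.1661 intr=0.0000 cont=0.4028 V=0.4028[hold]; j=4 S=238.6506 intr=0.0000 cont=0.0000 V=0.0000[hold]; j=5 S=325.1434 intr=0.0000 cont=0.0000 V=0.0000[hold]  S*(5)=94.3681
k=4: j=0 S=80.8480 intr=49.2320 cont=48.4632 V=49.2320[EX]; j=1 S=110.1492 intr=19.9308 cont=23.5348 V=23.5348[hold]; j=2 S=150.0700 intr=0.0000 cont=5.6989 V=5.6989[hold]; j=3 S=204.4590 intr=0.0000 cont=0.2080 V=0.2080[hold]; j=4 S=278.5600 intr=0.0000 cont=0.0000 V=0.0000[hold]  S*(4)=80.8480
k=3: j=0 S=94.3681 intr=35.7119 cont=36.6647 V=36.6647[hold]; j=1 S=128.5694 intr=1.5106 cont=14.8750 V=14.8750[hold]; j=2 S=175.1661 intr=0.0000 cont=3.0421 V=3.0421[hold]; j=3 S=238.6506 intr=0.0000 cont=0.1074 V=0.1074[hold]  S*(3)=-
k=2: j=0 S=110.1492 intr=19.9308 cont=26.0384 V=26.0384[hold]; j=1 S=150.0700 intr=0.0000 cont=9.1341 V=9.1341[hold]; j=2 S=204.4590 intr=0.0000 cont=1.6221 V=1.6221[hold]  S*(2)=-
k=1: j=0 S=128.5694 intr=1.5106 cont=17.8089 V=17.8089[hold]; j=1 S=175.1661 intr=0.0000 cont=5.4914 V=5.4914[hold]  S*(1)=-
k=0: j=0 S=150.0700 intr=0.0000 cont=11.8192 V=11.8192[hold]  S*(0)=-

price = 11.8192
boundary = - - - - 80.8480 94.3681 110.1492
tree:
11.8192
17.8089 5.4914
26.0384 9.1341 1.6221
36.6647 14.8750 3.0421 0.1074
49.2320 23.5348 5.6989 0.2080 0.0000
60.8152 35.7119 10.6641 0.4028 0.0000 0.0000
70.7388 49.2320 19.9308 0.7800 0.0000 0.0000 0.0000
79.2406 60.8152 35.7119 1.5106 0.0000 0.0000 0.0000 0.0000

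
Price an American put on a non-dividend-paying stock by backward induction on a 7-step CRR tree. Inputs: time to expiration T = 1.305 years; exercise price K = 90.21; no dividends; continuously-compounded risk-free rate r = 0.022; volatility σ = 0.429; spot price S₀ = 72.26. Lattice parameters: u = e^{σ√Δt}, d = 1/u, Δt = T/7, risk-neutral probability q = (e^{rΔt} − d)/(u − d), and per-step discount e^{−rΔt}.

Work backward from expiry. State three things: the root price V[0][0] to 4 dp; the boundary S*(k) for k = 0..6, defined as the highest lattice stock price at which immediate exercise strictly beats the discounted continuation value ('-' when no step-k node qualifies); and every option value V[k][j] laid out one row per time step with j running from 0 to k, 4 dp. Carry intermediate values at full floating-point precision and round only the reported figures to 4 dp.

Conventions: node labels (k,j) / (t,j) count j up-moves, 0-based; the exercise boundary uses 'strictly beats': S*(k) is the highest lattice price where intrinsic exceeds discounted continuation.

params: Δt=0.18643 u=1.20350 d=0.83091 q=0.46485 e^(-rΔt)=0.99591
t_7 payoffs: 70.4501 61.5897 48.7563 30.1683 3.2454 0.0000 0.0000 0.0000
t_6: node(6,0) S=23.7810 payoff=66.4290 vs cont=66.0598 → 66.4290 [stop]  node(6,1) S=34.4444 payoff=55.7656 vs cont=55.3963 → 55.7656 [stop]  node(6,2) S=49.8894 payoff=40.3206 vs cont=39.9514 → 40.3206 [stop]  node(6,3) S=72.2600 payoff=17.9500 vs cont=17.5808 → 17.9500 [stop]  node(6,4) S=104.6616 payoff=0.0000 vs cont=1.7296 → 1.7296 [wait]  node(6,5) S=151.5923 payoff=0.0000 vs cont=0.0000 → 0.0000 [wait]  node(6,6) S=219.5668 payoff=0.0000 vs cont=0.0000 → 0.0000 [wait]  ⇒ S*(6)=72.2600
t_5: node(5,0) S=28.6203 payoff=61.5897 vs cont=61.2205 → 61.5897 [stop]  node(5,1) S=41.4537 payoff=48.7563 vs cont=48.3870 → 48.7563 [stop]  node(5,2) S=60.0417 payoff=30.1683 vs cont=29.7990 → 30.1683 [stop]  node(5,3) S=86.9646 payoff=3.2454 vs cont=10.3673 → 10.3673 [wait]  node(5,4) S=125.9599 payoff=0.0000 vs cont=0.9218 → 0.9218 [wait]  node(5,5) S=182.4407 payoff=0.0000 vs cont=0.0000 → 0.0000 [wait]  ⇒ S*(5)=60.0417
t_4: node(4,0) S=34.4444 payoff=55.7656 vs cont=55.3963 → 55.7656 [stop]  node(4,1) S=49.8894 payoff=40.3206 vs cont=39.9514 → 40.3206 [stop]  node(4,2) S=72.2600 payoff=17.9500 vs cont=20.8779 → 20.8779 [wait]  node(4,3) S=104.6616 payoff=0.0000 vs cont=5.9520 → 5.9520 [wait]  node(4,4) S=151.5923 payoff=0.0000 vs cont=0.4913 → 0.4913 [wait]  ⇒ S*(4)=49.8894
t_3: node(3,0) S=41.4537 payoff=48.7563 vs cont=48.3870 → 48.7563 [stop]  node(3,1) S=60.0417 payoff=30.1683 vs cont=31.1545 → 31.1545 [wait]  node(3,2) S=86.9646 payoff=3.2454 vs cont=13.8825 → 13.8825 [wait]  node(3,3) S=125.9599 payoff=0.0000 vs cont=3.3996 → 3.3996 [wait]  ⇒ S*(3)=41.4537
t_2: node(2,0) S=49.8894 payoff=40.3206 vs cont=40.4079 → 40.4079 [wait]  node(2,1) S=72.2600 payoff=17.9500 vs cont=23.0309 → 23.0309 [wait]  node(2,2) S=104.6616 payoff=0.0000 vs cont=8.9726 → 8.9726 [wait]  ⇒ S*(2)=-
t_1: node(1,0) S=60.0417 payoff=30.1683 vs cont=32.1978 → 32.1978 [wait]  node(1,1) S=86.9646 payoff=3.2454 vs cont=16.4283 → 16.4283 [wait]  ⇒ S*(1)=-
t_0: node(0,0) S=72.2600 payoff=17.9500 vs cont=24.7655 → 24.7655 [wait]  ⇒ S*(0)=-

price = 24.7655
boundary = - - - 41.4537 49.8894 60.0417 72.2600
tree:
24.7655
32.1978 16.4283
40.4079 23.0309 8.9726
48.7563 31.1545 13.8825 3.3996
55.7656 40.3206 20.8779 5.9520 0.4913
61.5897 48.7563 30.1683 10.3673 0.9218 0.0000
66.4290 55.7656 40.3206 17.9500 1.7296 0.0000 0.0000
70.4501 61.5897 48.7563 30.1683 3.2454 0.0000 0.0000 0.0000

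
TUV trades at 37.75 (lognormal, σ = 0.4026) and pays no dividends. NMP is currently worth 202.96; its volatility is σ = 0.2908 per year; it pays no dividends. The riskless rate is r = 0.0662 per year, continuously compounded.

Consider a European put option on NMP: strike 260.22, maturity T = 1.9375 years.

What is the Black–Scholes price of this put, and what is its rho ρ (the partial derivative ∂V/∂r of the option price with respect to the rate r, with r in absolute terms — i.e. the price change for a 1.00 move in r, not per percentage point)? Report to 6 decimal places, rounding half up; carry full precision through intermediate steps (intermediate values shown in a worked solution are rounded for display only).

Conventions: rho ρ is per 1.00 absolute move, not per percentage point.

price = 49.094000
ρ = -306.571953

σ√T = 0.2908·√1.9375 = 0.404776
d₁ = (ln(S/K) + (r+σ²/2)T) / (σ√T) = (ln(202.96/260.22) + (0.0662+0.2908²/2)·1.9375) / 0.404776 = (-0.248519 + 0.210184) / 0.404776 = -0.094704
d₂ = d₁ − σ√T = -0.094704 − 0.404776 = -0.499481
e^{−rT} = 0.879622
N(−d₁) = 0.537725,  N(−d₂) = 0.691280
Put price V = K·e^{−rT}·N(−d₂) − S·N(−d₁) = 158.230685 − 109.136685 = 49.094000
ρ = −K·T·e^{−rT}·N(−d₂) = -306.571953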